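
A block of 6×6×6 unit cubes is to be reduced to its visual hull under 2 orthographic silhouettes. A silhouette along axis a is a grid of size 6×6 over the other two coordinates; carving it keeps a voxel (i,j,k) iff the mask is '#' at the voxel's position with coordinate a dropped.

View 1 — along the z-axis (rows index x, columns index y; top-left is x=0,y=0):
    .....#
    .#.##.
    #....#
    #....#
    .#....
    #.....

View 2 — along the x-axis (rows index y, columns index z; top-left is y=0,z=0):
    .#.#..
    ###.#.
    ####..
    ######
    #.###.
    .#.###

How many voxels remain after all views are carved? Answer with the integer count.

remaining voxels: 36

before carving: 216 voxels (6×6×6)
[1] z-view keeps 10 columns → grid now 60
[2] x-view keeps 24 columns → grid now 36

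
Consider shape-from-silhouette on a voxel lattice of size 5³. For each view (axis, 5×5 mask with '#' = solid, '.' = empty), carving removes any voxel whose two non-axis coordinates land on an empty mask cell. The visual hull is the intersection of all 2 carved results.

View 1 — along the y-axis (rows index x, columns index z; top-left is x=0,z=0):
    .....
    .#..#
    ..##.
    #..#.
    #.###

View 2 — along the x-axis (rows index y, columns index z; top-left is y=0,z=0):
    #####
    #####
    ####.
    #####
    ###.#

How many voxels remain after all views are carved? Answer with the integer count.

|visual hull| = 45

full grid |V| = 125
step 1: project along y, AND mask (10/25) → |grid| = 50
step 2: project along x, AND mask (23/25) → |grid| = 45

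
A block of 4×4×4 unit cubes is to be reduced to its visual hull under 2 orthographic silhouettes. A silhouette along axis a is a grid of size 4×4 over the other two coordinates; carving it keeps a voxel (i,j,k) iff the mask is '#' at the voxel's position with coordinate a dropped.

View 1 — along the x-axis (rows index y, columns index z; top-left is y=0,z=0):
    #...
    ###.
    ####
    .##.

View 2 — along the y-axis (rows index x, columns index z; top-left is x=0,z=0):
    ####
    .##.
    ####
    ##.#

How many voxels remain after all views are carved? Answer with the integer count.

|visual hull| = 33

before carving: 64 voxels (4×4×4)
after view 1 [x-axis, 10 of 16 cells solid] → remaining = 40
after view 2 [y-axis, 13 of 16 cells solid] → remaining = 33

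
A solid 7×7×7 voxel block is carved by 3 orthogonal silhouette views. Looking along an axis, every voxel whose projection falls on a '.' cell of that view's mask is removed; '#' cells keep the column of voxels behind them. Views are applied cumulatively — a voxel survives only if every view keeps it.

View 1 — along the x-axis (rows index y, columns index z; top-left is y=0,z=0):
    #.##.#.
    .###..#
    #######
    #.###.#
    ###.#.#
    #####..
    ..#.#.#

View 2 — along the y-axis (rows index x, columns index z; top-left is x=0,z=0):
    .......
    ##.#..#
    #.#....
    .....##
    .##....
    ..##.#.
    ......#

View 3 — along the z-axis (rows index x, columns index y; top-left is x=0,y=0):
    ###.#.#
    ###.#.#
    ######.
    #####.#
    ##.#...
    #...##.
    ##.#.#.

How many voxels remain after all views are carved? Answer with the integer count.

43 voxels

initial block: 7^3 = 343
[1] x-view keeps 33 columns → grid now 231
[2] y-view keeps 14 columns → grid now 68
[3] z-view keeps 32 columns → grid now 43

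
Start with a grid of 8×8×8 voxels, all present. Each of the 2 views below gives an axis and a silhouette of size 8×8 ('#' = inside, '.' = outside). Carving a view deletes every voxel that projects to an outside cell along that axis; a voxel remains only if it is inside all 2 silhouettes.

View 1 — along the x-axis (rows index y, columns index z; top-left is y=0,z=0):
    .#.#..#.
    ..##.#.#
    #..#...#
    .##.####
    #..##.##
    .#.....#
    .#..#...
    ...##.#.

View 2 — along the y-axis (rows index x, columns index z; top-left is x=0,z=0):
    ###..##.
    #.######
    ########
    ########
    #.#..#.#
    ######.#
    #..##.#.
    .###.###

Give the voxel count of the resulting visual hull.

remaining voxels: 166

before carving: 512 voxels (8×8×8)
carve view 1 (along x, YZ-mask fill 28/64): 224 voxels remain
carve view 2 (along y, XZ-mask fill 49/64): 166 voxels remain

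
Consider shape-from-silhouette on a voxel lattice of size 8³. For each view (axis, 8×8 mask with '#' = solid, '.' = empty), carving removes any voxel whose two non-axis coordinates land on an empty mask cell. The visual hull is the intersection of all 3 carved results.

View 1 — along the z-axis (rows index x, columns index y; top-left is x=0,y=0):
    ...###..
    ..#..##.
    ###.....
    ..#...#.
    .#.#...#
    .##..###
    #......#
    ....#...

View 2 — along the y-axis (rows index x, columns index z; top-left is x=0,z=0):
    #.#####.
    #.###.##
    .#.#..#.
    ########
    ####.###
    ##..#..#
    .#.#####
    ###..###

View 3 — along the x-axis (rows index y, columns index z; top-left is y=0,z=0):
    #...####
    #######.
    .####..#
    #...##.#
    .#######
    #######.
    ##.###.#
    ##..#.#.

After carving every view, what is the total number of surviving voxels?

start: 8×8×8 = 512 voxels
carve view 1 (along z, XY-mask fill 22/64): 176 voxels remain
carve view 2 (along y, XZ-mask fill 46/64): 120 voxels remain
carve view 3 (along x, YZ-mask fill 45/64): 84 voxels remain

84 voxels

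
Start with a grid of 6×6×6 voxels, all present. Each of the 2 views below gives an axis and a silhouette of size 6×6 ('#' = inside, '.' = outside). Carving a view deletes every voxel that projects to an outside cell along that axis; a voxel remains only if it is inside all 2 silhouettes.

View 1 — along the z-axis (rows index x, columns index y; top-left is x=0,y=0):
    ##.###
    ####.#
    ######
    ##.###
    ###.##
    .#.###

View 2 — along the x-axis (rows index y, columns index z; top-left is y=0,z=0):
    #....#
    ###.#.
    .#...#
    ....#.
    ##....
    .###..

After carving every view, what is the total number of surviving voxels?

remaining voxels: 73

initial block: 6^3 = 216
carve view 1 (along z, XY-mask fill 30/36): 180 voxels remain
carve view 2 (along x, YZ-mask fill 14/36): 73 voxels remain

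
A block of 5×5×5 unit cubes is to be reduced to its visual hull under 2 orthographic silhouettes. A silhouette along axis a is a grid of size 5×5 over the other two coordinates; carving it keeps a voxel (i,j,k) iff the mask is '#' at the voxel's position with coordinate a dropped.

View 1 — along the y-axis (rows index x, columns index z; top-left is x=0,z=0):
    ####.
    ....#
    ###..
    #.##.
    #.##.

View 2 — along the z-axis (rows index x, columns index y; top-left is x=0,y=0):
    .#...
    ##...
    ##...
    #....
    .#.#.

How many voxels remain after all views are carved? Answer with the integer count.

voxel count = 21

full grid |V| = 125
[1] y-view keeps 14 columns → grid now 70
[2] z-view keeps 8 columns → grid now 21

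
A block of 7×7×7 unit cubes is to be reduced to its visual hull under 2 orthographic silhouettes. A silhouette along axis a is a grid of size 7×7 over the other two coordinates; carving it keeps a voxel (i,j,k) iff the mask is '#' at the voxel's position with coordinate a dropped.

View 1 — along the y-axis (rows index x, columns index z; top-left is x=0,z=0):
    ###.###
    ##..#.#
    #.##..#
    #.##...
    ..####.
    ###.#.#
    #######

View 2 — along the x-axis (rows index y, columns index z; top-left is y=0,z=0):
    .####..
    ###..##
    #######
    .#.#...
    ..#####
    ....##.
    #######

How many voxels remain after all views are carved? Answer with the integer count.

remaining voxels: 148

initial block: 7^3 = 343
carve view 1 (along y, XZ-mask fill 33/49): 231 voxels remain
carve view 2 (along x, YZ-mask fill 32/49): 148 voxels remain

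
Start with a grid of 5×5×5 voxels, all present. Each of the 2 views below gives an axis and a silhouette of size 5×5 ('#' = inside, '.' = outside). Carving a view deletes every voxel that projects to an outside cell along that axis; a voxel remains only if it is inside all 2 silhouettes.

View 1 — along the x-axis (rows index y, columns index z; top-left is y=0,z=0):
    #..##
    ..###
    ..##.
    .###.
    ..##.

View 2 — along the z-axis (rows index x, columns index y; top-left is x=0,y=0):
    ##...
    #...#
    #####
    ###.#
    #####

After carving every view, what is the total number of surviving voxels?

remaining voxels: 47

full grid |V| = 125
step 1: project along x, AND mask (13/25) → |grid| = 65
step 2: project along z, AND mask (18/25) → |grid| = 47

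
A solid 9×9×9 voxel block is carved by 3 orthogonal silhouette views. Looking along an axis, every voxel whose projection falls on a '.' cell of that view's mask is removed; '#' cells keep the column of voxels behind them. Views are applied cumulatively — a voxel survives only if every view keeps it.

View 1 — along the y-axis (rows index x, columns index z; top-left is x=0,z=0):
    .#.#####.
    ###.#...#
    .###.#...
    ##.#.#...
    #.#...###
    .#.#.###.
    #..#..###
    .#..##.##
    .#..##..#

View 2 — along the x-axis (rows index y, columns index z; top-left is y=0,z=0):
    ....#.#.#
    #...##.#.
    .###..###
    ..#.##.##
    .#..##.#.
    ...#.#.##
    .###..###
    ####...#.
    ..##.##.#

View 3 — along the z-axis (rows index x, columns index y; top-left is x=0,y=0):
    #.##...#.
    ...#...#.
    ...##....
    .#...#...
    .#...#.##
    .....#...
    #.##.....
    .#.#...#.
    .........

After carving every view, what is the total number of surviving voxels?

initial block: 9^3 = 729
after view 1 [y-axis, 43 of 81 cells solid] → remaining = 387
after view 2 [x-axis, 42 of 81 cells solid] → remaining = 203
after view 3 [z-axis, 21 of 81 cells solid] → remaining = 56

56 voxels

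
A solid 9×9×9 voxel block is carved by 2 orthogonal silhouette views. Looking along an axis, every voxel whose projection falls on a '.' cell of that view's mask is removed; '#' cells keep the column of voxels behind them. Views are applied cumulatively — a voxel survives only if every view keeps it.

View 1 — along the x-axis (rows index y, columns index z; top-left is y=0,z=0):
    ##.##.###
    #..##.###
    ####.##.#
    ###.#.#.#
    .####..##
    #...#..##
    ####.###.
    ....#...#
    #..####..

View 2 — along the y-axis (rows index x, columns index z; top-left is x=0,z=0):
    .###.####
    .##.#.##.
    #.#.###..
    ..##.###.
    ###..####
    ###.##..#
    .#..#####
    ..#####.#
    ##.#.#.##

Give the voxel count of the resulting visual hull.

|visual hull| = 283

full grid |V| = 729
step 1: project along x, AND mask (50/81) → |grid| = 450
step 2: project along y, AND mask (53/81) → |grid| = 283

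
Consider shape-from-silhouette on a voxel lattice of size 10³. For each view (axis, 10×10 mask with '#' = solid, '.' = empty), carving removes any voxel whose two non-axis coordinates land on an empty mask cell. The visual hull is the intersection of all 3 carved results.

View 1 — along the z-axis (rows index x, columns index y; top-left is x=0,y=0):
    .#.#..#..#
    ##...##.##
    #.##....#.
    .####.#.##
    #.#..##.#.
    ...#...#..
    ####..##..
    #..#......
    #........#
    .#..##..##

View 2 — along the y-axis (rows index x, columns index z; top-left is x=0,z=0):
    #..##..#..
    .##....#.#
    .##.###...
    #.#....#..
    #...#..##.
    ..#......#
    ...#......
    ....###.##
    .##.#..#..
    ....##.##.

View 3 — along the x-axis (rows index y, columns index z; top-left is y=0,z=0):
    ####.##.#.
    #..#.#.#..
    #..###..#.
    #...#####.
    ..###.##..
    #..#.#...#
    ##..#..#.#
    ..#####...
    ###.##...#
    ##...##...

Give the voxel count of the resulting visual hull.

80 voxels

start: 10×10×10 = 1000 voxels
after view 1 [z-axis, 43 of 100 cells solid] → remaining = 430
after view 2 [y-axis, 36 of 100 cells solid] → remaining = 149
after view 3 [x-axis, 51 of 100 cells solid] → remaining = 80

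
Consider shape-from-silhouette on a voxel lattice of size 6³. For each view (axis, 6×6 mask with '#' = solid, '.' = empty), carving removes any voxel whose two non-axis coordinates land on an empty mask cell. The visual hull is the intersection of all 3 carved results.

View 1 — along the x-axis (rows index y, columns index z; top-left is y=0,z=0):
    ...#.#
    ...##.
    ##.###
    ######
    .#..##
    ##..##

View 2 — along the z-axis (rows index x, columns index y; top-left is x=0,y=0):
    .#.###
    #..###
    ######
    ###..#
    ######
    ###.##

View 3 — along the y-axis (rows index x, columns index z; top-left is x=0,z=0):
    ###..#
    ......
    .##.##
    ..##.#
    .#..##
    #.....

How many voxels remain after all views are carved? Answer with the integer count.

46 voxels

before carving: 216 voxels (6×6×6)
carve view 1 (along x, YZ-mask fill 22/36): 132 voxels remain
carve view 2 (along z, XY-mask fill 29/36): 103 voxels remain
carve view 3 (along y, XZ-mask fill 15/36): 46 voxels remain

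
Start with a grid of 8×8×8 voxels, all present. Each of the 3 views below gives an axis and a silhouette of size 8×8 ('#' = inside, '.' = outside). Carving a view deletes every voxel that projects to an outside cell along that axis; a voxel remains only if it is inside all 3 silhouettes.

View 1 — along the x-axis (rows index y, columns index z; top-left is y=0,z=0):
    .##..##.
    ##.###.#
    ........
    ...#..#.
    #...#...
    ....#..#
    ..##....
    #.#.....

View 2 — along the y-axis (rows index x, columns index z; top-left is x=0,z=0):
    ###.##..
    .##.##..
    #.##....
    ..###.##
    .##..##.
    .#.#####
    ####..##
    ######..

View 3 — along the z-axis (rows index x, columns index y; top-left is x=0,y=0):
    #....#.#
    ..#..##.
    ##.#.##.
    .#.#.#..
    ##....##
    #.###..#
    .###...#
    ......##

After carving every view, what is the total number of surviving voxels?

voxel count = 47

start: 8×8×8 = 512 voxels
V1 x: intersect with YZ mask (20 set) -- 160 left
V2 y: intersect with XZ mask (39 set) -- 99 left
V3 z: intersect with XY mask (29 set) -- 47 left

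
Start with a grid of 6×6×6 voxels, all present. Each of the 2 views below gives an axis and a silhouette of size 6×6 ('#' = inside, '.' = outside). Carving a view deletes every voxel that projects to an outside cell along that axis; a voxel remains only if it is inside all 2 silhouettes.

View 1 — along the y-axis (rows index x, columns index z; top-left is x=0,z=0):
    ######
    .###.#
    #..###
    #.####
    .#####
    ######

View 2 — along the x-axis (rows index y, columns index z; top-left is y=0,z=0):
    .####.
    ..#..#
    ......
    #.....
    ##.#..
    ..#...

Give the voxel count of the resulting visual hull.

before carving: 216 voxels (6×6×6)
  1. axis=1 (XZ plane), |mask|=30  ⇒  voxels=180
  2. axis=0 (YZ plane), |mask|=11  ⇒  voxels=54

54 voxels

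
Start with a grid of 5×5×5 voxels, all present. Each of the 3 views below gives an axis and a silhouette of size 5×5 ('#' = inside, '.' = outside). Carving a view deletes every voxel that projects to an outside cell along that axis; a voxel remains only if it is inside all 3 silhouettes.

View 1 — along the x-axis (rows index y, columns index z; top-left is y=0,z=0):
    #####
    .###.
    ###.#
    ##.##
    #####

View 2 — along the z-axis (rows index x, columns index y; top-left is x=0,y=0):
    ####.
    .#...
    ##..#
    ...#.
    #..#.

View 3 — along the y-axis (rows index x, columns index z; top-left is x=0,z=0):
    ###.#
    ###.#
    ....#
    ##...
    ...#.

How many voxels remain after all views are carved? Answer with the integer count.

start: 5×5×5 = 125 voxels
step 1: project along x, AND mask (21/25) → |grid| = 105
step 2: project along z, AND mask (11/25) → |grid| = 45
step 3: project along y, AND mask (12/25) → |grid| = 21

voxel count = 21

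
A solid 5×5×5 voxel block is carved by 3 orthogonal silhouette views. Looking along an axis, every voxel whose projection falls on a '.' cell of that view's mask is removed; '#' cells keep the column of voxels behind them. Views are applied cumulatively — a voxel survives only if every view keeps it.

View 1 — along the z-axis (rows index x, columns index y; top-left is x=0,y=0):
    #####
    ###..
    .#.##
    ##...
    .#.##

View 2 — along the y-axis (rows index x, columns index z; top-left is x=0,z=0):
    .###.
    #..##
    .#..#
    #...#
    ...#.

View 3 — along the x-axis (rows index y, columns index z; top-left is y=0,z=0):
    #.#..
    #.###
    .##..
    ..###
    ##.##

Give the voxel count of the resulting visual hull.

full grid |V| = 125
[1] z-view keeps 16 columns → grid now 80
[2] y-view keeps 11 columns → grid now 37
[3] x-view keeps 15 columns → grid now 23

remaining voxels: 23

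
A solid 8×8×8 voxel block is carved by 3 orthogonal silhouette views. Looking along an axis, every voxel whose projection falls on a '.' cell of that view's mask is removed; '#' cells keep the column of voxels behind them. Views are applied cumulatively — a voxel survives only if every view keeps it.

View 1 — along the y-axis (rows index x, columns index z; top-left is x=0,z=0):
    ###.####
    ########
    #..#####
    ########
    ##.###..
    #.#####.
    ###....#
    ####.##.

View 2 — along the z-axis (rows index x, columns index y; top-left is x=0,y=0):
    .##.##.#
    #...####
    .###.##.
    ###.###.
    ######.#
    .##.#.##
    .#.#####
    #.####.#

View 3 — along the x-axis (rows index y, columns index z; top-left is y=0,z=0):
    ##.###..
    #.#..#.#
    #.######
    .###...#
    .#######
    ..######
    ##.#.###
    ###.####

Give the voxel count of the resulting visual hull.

voxel count = 206

full grid |V| = 512
carve view 1 (along y, XZ-mask fill 50/64): 400 voxels remain
carve view 2 (along z, XY-mask fill 45/64): 278 voxels remain
carve view 3 (along x, YZ-mask fill 46/64): 206 voxels remain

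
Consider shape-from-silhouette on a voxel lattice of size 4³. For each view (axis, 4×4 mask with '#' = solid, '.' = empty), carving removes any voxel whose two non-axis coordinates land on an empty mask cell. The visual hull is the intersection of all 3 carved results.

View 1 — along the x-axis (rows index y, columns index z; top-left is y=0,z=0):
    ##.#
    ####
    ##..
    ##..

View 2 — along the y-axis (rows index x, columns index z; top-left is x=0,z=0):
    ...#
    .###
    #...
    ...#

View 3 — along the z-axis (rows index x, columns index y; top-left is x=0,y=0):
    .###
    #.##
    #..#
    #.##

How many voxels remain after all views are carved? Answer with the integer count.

before carving: 64 voxels (4×4×4)
carve view 1 (along x, YZ-mask fill 11/16): 44 voxels remain
carve view 2 (along y, XZ-mask fill 6/16): 15 voxels remain
carve view 3 (along z, XY-mask fill 11/16): 8 voxels remain

voxel count = 8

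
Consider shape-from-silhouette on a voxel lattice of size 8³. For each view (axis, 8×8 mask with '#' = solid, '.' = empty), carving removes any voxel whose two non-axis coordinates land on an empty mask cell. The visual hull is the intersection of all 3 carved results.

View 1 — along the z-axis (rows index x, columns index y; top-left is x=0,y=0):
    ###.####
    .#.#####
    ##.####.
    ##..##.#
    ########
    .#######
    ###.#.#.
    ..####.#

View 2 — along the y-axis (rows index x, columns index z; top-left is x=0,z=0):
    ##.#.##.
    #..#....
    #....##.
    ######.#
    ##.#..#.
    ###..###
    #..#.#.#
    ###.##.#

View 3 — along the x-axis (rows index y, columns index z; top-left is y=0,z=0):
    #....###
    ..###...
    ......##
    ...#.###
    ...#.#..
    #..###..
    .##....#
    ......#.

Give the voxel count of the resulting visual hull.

voxel count = 76

initial block: 8^3 = 512
V1 z: intersect with XY mask (49 set) -- 392 left
V2 y: intersect with XZ mask (37 set) -- 224 left
V3 x: intersect with YZ mask (23 set) -- 76 left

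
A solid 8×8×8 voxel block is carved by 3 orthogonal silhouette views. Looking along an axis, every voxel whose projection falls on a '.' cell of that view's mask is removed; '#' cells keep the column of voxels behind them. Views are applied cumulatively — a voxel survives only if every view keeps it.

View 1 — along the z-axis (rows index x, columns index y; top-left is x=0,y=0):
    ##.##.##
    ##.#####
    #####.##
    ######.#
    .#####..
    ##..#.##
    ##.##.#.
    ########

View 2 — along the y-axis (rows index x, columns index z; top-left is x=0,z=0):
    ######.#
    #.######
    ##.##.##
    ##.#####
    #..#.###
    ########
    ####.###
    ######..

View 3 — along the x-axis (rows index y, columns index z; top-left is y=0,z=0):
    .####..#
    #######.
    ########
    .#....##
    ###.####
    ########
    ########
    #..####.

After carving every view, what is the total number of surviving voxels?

initial block: 8^3 = 512
[1] z-view keeps 50 columns → grid now 400
[2] y-view keeps 53 columns → grid now 330
[3] x-view keeps 51 columns → grid now 254

|visual hull| = 254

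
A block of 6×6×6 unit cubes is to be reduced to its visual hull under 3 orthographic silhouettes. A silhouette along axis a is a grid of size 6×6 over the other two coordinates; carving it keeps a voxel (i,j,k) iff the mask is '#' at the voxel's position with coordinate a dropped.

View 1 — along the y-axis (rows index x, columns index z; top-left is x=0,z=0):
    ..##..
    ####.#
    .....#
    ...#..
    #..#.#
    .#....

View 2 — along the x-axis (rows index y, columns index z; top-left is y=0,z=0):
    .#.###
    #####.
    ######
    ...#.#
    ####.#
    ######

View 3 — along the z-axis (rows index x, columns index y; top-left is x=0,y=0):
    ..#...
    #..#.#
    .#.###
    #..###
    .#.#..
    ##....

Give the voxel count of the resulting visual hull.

|visual hull| = 25

before carving: 216 voxels (6×6×6)
carve view 1 (along y, XZ-mask fill 13/36): 78 voxels remain
carve view 2 (along x, YZ-mask fill 28/36): 65 voxels remain
carve view 3 (along z, XY-mask fill 16/36): 25 voxels remain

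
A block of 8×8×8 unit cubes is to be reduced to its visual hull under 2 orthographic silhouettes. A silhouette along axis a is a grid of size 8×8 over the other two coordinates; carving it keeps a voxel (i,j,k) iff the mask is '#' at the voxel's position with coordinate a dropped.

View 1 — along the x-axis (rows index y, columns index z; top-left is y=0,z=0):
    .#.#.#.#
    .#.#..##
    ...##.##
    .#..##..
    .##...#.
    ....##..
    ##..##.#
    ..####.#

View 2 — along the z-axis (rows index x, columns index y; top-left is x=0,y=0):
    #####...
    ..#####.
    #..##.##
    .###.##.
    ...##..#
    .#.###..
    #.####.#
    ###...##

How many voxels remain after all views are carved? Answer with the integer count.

|visual hull| = 139

before carving: 512 voxels (8×8×8)
carve view 1 (along x, YZ-mask fill 30/64): 240 voxels remain
carve view 2 (along z, XY-mask fill 38/64): 139 voxels remain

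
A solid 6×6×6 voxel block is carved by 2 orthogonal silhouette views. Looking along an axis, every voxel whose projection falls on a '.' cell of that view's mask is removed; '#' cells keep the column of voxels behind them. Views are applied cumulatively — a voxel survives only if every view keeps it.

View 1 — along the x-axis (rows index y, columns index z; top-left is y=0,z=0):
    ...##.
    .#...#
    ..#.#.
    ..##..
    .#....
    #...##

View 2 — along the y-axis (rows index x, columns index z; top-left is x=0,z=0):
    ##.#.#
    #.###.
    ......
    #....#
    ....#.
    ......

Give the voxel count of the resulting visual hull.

voxel count = 21

before carving: 216 voxels (6×6×6)
carve view 1 (along x, YZ-mask fill 12/36): 72 voxels remain
carve view 2 (along y, XZ-mask fill 11/36): 21 voxels remain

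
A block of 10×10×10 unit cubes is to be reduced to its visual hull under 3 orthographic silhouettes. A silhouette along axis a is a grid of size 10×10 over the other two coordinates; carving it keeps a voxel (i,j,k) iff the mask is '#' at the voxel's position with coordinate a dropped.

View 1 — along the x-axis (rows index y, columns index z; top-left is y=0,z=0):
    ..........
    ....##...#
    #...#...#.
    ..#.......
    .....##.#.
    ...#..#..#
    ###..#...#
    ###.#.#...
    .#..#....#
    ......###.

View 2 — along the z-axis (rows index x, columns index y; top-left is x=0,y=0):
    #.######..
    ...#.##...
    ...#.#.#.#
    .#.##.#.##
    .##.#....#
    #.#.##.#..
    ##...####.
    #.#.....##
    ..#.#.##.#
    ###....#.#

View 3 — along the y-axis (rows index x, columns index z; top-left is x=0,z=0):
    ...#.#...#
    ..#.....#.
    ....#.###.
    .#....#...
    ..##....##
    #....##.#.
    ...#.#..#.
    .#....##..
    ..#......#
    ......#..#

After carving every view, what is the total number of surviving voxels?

|visual hull| = 41

start: 10×10×10 = 1000 voxels
step 1: project along x, AND mask (29/100) → |grid| = 290
step 2: project along z, AND mask (49/100) → |grid| = 146
step 3: project along y, AND mask (29/100) → |grid| = 41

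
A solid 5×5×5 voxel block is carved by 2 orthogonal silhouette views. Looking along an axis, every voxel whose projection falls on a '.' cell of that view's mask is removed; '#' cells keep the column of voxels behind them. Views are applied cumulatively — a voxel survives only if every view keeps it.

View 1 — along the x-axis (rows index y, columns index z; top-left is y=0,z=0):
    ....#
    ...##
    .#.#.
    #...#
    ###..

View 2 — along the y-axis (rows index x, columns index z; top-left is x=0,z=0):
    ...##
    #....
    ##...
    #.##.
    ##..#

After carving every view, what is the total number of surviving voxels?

|visual hull| = 23

start: 5×5×5 = 125 voxels
after view 1 [x-axis, 10 of 25 cells solid] → remaining = 50
after view 2 [y-axis, 11 of 25 cells solid] → remaining = 23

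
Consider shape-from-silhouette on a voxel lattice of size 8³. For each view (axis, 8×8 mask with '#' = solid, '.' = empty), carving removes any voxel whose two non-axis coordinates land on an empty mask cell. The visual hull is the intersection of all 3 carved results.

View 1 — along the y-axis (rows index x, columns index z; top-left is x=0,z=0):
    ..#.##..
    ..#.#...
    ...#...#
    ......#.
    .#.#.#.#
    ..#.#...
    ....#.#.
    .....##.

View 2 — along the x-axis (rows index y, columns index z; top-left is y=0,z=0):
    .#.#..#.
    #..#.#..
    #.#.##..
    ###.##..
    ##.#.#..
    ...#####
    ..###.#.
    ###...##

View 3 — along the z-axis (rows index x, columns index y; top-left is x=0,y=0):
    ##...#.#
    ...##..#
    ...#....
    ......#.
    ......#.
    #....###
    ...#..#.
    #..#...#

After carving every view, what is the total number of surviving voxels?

initial block: 8^3 = 512
after view 1 [y-axis, 18 of 64 cells solid] → remaining = 144
after view 2 [x-axis, 33 of 64 cells solid] → remaining = 73
after view 3 [z-axis, 19 of 64 cells solid] → remaining = 19

|visual hull| = 19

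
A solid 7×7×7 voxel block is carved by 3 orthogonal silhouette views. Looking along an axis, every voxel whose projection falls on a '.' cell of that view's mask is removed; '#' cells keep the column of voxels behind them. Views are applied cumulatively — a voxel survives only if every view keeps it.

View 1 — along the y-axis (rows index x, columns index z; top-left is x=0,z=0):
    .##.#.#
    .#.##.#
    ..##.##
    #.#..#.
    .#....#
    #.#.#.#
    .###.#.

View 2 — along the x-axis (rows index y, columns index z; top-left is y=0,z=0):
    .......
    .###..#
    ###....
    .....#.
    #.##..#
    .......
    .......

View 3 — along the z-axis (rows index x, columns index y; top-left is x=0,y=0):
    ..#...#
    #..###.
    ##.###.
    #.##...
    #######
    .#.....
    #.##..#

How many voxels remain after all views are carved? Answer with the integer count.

|visual hull| = 23

before carving: 343 voxels (7×7×7)
V1 y: intersect with XZ mask (25 set) -- 175 left
V2 x: intersect with YZ mask (12 set) -- 46 left
V3 z: intersect with XY mask (26 set) -- 23 left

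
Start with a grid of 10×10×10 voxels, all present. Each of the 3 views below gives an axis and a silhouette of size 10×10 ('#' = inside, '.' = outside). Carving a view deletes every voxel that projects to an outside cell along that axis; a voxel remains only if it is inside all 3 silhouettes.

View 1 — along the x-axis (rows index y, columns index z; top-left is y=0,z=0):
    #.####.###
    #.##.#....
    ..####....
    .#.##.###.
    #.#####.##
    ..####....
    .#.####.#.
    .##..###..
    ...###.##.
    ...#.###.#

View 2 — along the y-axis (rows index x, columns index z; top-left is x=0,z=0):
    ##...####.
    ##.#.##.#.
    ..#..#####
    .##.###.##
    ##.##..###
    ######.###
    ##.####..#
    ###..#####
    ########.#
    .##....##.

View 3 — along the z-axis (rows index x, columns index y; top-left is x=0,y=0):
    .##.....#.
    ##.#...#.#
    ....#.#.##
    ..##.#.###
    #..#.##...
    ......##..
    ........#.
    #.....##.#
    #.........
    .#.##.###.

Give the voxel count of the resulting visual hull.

126 voxels

start: 10×10×10 = 1000 voxels
[1] x-view keeps 55 columns → grid now 550
[2] y-view keeps 69 columns → grid now 367
[3] z-view keeps 36 columns → grid now 126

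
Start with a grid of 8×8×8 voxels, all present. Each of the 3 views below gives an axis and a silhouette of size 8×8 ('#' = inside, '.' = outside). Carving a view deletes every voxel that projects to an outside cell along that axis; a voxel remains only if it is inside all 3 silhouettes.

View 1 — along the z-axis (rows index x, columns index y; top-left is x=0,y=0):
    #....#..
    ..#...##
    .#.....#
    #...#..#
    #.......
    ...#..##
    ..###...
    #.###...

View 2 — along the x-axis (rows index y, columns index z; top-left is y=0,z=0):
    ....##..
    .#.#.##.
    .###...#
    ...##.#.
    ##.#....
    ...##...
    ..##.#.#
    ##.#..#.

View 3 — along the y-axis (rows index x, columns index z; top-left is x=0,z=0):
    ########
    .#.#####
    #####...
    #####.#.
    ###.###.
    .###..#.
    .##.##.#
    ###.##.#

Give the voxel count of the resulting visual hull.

48 voxels

initial block: 8^3 = 512
[1] z-view keeps 21 columns → grid now 168
[2] x-view keeps 26 columns → grid now 68
[3] y-view keeps 46 columns → grid now 48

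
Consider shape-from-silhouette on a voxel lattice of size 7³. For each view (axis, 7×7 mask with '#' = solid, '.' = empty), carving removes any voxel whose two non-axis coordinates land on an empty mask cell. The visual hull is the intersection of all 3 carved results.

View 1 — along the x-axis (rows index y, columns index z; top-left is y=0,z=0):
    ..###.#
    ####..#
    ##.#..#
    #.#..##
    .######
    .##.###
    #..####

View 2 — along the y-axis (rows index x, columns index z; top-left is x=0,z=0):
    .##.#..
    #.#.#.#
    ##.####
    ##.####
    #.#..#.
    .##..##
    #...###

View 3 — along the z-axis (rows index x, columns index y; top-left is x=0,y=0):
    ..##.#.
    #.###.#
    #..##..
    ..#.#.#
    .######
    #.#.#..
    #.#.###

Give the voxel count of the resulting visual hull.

voxel count = 78

initial block: 7^3 = 343
step 1: project along x, AND mask (33/49) → |grid| = 231
step 2: project along y, AND mask (30/49) → |grid| = 141
step 3: project along z, AND mask (28/49) → |grid| = 78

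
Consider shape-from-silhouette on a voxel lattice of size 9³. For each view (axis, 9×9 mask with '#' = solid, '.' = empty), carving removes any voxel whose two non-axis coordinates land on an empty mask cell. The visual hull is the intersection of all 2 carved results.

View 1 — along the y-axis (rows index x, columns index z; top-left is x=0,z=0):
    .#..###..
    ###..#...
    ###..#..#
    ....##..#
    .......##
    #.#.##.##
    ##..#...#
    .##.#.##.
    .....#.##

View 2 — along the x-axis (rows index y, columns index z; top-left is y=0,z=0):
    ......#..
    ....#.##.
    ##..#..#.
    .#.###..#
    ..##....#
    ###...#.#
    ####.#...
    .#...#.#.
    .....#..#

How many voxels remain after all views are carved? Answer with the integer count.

before carving: 729 voxels (9×9×9)
after view 1 [y-axis, 36 of 81 cells solid] → remaining = 324
after view 2 [x-axis, 31 of 81 cells solid] → remaining = 130

remaining voxels: 130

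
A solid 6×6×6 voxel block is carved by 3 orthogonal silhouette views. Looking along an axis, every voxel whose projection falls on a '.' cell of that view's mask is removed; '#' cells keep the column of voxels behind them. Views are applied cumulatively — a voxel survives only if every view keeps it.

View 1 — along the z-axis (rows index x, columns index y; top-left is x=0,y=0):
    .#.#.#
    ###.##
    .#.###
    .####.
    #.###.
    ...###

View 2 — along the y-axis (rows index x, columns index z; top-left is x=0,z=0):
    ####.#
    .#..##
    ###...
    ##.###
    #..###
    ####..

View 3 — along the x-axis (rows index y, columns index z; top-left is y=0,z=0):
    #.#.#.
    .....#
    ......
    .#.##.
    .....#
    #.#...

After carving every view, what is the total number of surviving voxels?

before carving: 216 voxels (6×6×6)
[1] z-view keeps 23 columns → grid now 138
[2] y-view keeps 24 columns → grid now 90
[3] x-view keeps 10 columns → grid now 25

|visual hull| = 25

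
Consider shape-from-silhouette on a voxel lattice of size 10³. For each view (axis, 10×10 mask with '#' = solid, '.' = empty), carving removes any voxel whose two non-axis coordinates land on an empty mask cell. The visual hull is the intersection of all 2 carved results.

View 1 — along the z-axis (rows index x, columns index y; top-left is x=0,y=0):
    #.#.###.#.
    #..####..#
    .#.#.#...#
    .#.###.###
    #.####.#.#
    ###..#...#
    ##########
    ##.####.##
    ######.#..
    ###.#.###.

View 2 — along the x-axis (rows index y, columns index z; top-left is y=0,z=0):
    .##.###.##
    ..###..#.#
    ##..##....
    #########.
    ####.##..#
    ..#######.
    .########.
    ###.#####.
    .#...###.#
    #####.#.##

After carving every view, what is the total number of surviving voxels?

458 voxels

full grid |V| = 1000
V1 z: intersect with XY mask (67 set) -- 670 left
V2 x: intersect with YZ mask (68 set) -- 458 left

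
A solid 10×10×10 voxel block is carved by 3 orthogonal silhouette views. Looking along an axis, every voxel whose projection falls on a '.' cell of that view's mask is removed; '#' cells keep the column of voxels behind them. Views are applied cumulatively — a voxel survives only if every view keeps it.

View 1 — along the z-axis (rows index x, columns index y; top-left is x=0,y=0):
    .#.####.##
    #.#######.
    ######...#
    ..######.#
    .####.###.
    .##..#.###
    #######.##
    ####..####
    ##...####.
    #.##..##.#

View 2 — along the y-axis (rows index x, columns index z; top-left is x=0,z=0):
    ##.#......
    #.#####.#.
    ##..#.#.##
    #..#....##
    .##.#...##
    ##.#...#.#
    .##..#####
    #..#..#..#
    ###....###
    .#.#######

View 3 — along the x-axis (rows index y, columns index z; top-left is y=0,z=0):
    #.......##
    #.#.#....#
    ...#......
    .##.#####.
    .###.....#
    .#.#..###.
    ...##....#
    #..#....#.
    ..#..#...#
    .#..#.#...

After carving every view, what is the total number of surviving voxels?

voxel count = 148

initial block: 10^3 = 1000
V1 z: intersect with XY mask (71 set) -- 710 left
V2 y: intersect with XZ mask (55 set) -- 391 left
V3 x: intersect with YZ mask (36 set) -- 148 left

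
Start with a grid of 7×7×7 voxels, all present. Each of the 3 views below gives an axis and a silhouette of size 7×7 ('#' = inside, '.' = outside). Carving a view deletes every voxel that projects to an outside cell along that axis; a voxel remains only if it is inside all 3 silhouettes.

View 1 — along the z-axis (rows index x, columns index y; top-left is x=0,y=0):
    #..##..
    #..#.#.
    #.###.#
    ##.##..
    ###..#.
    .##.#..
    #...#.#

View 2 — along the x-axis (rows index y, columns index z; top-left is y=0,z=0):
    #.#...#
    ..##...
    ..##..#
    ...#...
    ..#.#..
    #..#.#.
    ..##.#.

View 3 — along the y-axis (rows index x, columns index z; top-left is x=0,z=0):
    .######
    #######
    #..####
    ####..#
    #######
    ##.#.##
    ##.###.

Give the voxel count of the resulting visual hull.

before carving: 343 voxels (7×7×7)
  1. axis=2 (XY plane), |mask|=25  ⇒  voxels=175
  2. axis=0 (YZ plane), |mask|=17  ⇒  voxels=59
  3. axis=1 (XZ plane), |mask|=40  ⇒  voxels=45

voxel count = 45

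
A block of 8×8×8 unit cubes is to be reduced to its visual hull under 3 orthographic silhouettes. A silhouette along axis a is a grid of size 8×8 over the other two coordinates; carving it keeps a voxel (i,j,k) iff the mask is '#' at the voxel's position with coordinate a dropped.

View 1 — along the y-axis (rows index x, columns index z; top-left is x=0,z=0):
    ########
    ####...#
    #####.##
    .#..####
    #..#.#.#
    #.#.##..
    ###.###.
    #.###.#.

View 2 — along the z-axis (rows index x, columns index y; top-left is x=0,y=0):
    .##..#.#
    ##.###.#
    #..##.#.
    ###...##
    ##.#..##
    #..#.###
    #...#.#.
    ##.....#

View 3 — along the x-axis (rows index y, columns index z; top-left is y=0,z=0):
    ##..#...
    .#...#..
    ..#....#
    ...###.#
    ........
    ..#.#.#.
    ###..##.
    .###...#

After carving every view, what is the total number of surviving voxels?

before carving: 512 voxels (8×8×8)
  1. axis=1 (XZ plane), |mask|=44  ⇒  voxels=352
  2. axis=2 (XY plane), |mask|=35  ⇒  voxels=188
  3. axis=0 (YZ plane), |mask|=23  ⇒  voxels=72

|visual hull| = 72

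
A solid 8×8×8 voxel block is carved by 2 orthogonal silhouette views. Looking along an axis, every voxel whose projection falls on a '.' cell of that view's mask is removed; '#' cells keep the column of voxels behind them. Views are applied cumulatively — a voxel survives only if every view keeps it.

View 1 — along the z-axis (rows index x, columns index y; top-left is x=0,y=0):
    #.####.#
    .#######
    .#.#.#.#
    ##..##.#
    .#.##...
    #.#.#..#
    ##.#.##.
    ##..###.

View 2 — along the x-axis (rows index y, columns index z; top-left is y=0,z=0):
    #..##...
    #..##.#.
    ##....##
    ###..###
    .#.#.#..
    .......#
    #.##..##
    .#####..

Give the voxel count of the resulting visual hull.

full grid |V| = 512
after view 1 [z-axis, 39 of 64 cells solid] → remaining = 312
after view 2 [x-axis, 31 of 64 cells solid] → remaining = 145

|visual hull| = 145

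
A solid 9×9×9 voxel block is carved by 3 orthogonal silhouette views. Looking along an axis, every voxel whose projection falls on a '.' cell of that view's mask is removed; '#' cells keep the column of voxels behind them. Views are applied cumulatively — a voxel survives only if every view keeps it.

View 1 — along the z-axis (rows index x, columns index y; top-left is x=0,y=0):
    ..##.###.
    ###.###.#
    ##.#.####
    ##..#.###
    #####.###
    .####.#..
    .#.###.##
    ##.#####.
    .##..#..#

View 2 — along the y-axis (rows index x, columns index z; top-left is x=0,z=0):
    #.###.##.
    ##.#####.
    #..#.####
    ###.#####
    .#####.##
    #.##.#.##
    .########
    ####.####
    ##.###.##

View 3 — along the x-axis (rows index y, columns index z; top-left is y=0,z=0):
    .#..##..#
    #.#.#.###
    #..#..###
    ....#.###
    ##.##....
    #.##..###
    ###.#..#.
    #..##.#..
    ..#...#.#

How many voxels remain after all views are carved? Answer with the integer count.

full grid |V| = 729
carve view 1 (along z, XY-mask fill 55/81): 495 voxels remain
carve view 2 (along y, XZ-mask fill 63/81): 387 voxels remain
carve view 3 (along x, YZ-mask fill 41/81): 192 voxels remain

voxel count = 192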